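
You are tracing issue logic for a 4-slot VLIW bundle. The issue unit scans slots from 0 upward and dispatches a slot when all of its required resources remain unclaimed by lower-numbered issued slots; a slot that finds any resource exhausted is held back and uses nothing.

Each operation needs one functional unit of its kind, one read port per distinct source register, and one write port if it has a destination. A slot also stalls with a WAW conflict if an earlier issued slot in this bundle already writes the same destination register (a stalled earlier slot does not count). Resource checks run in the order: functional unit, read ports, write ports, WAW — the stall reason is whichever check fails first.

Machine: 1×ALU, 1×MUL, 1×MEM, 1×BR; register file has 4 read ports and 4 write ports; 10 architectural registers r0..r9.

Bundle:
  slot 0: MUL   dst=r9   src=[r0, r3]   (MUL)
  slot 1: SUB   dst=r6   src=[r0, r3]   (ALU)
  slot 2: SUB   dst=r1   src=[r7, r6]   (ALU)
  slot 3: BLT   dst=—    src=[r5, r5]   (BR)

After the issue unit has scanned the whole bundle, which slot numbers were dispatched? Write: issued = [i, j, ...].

[0] MUL needs rd=2 wr=1: ok; after: ALU=1 MUL=0 MEM=1 BR=1, R=2, W=3
[1] ALU needs rd=2 wr=1: ok; after: ALU=0 MUL=0 MEM=1 BR=1, R=0, W=2
[2] ALU needs rd=2 wr=1: FU; after: ALU=0 MUL=0 MEM=1 BR=1, R=0, W=2
[3] BR needs rd=1 wr=0: RD_PORT; after: ALU=0 MUL=0 MEM=1 BR=1, R=0, W=2

issued = [0, 1]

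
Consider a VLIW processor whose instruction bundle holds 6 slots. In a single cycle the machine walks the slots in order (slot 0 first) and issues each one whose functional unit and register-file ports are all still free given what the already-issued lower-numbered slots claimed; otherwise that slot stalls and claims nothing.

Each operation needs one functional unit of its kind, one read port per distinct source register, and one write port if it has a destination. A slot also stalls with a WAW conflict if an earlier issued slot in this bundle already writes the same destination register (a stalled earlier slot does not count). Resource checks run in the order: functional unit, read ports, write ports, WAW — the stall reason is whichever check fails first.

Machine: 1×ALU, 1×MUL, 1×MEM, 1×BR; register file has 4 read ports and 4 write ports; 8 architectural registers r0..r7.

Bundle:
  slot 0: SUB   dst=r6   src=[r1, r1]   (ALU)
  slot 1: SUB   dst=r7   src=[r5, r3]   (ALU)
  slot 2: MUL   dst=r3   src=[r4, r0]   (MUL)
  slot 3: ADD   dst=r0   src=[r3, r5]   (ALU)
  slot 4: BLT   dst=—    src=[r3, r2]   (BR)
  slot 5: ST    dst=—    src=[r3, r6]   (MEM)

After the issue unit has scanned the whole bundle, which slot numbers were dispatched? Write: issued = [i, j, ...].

issued = [0, 2]

#0 ALU src=r1,r1 dispatched  <A:0 Mu:1 Ld:1 B:1 rd:3 wr:3>
#1 ALU src=r5,r3 held:FU  <A:0 Mu:1 Ld:1 B:1 rd:3 wr:3>
#2 MUL src=r4,r0 dispatched  <A:0 Mu:0 Ld:1 B:1 rd:1 wr:2>
#3 ALU src=r3,r5 held:FU  <A:0 Mu:0 Ld:1 B:1 rd:1 wr:2>
#4 BR src=r3,r2 held:RD_PORT  <A:0 Mu:0 Ld:1 B:1 rd:1 wr:2>
#5 MEM src=r3,r6 held:RD_PORT  <A:0 Mu:0 Ld:1 B:1 rd:1 wr:2>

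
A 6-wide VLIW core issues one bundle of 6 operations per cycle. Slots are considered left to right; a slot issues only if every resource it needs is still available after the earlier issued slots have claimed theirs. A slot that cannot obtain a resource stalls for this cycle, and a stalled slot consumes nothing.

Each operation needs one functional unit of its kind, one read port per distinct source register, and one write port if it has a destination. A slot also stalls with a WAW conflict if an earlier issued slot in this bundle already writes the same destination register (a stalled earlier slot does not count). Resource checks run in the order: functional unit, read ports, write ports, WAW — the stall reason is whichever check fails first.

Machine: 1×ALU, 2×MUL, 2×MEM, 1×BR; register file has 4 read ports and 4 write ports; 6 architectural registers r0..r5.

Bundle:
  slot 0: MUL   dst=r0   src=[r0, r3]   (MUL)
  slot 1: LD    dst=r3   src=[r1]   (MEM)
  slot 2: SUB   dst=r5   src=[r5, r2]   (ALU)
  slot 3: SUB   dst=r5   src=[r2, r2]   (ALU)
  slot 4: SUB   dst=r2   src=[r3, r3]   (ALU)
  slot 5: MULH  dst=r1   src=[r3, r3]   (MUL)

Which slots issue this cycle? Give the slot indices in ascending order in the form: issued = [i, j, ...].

issued = [0, 1, 3]

  0. MUL→r0 ⇒ go  {1A/1Mu/2Ld/1B | 2r 3w}
  1. MEM→r3 ⇒ go  {1A/1Mu/1Ld/1B | 1r 2w}
  2. ALU→r5 ⇒ no(RD_PORT)  {1A/1Mu/1Ld/1B | 1r 2w}
  3. ALU→r5 ⇒ go  {0A/1Mu/1Ld/1B | 0r 1w}
  4. ALU→r2 ⇒ no(FU)  {0A/1Mu/1Ld/1B | 0r 1w}
  5. MUL→r1 ⇒ no(RD_PORT)  {0A/1Mu/1Ld/1B | 0r 1w}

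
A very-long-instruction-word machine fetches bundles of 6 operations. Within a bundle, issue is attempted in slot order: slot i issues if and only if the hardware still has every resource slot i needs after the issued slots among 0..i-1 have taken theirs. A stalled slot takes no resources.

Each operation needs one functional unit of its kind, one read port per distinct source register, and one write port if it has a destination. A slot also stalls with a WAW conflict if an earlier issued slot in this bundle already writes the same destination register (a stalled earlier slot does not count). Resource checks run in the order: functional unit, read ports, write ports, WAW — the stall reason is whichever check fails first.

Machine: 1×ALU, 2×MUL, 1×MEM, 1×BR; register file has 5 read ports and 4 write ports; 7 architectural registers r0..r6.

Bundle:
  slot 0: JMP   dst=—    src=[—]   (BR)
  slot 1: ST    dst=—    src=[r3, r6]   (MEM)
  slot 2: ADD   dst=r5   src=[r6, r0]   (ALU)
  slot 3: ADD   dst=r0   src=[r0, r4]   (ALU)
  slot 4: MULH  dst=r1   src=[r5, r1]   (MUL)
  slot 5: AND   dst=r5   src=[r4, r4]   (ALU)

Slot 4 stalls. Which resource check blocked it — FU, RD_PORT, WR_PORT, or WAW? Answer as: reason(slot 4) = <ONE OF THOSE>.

  0. BR ⇒ go  {1A/2Mu/1Ld/0B | 5r 4w}
  1. MEM ⇒ go  {1A/2Mu/0Ld/0B | 3r 4w}
  2. ALU→r5 ⇒ go  {0A/2Mu/0Ld/0B | 1r 3w}
  3. ALU→r0 ⇒ no(FU)  {0A/2Mu/0Ld/0B | 1r 3w}
  4. MUL→r1 ⇒ no(RD_PORT)  {0A/2Mu/0Ld/0B | 1r 3w}
  5. ALU→r5 ⇒ no(FU)  {0A/2Mu/0Ld/0B | 1r 3w}

reason(slot 4) = RD_PORT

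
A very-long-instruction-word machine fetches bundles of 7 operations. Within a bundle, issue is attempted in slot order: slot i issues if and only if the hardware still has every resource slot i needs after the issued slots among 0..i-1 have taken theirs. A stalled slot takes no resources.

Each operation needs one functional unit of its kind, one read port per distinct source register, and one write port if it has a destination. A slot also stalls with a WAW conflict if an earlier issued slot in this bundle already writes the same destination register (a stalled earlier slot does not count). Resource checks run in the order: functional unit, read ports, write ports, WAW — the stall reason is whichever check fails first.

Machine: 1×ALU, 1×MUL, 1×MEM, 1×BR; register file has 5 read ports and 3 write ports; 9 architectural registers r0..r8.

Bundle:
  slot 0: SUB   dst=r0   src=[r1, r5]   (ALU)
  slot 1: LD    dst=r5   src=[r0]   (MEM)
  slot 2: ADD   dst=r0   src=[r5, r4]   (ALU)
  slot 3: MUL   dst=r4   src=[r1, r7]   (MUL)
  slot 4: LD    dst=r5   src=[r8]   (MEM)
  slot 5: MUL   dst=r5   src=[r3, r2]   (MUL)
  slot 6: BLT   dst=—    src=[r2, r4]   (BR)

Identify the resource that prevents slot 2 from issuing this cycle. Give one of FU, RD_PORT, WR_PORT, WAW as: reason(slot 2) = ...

reason(slot 2) = FU

#0 ALU src=r1,r5 dispatched  <A:0 Mu:1 Ld:1 B:1 rd:3 wr:2>
#1 MEM src=r0 dispatched  <A:0 Mu:1 Ld:0 B:1 rd:2 wr:1>
#2 ALU src=r5,r4 held:FU  <A:0 Mu:1 Ld:0 B:1 rd:2 wr:1>
#3 MUL src=r1,r7 dispatched  <A:0 Mu:0 Ld:0 B:1 rd:0 wr:0>
#4 MEM src=r8 held:FU  <A:0 Mu:0 Ld:0 B:1 rd:0 wr:0>
#5 MUL src=r3,r2 held:FU  <A:0 Mu:0 Ld:0 B:1 rd:0 wr:0>
#6 BR src=r2,r4 held:RD_PORT  <A:0 Mu:0 Ld:0 B:1 rd:0 wr:0>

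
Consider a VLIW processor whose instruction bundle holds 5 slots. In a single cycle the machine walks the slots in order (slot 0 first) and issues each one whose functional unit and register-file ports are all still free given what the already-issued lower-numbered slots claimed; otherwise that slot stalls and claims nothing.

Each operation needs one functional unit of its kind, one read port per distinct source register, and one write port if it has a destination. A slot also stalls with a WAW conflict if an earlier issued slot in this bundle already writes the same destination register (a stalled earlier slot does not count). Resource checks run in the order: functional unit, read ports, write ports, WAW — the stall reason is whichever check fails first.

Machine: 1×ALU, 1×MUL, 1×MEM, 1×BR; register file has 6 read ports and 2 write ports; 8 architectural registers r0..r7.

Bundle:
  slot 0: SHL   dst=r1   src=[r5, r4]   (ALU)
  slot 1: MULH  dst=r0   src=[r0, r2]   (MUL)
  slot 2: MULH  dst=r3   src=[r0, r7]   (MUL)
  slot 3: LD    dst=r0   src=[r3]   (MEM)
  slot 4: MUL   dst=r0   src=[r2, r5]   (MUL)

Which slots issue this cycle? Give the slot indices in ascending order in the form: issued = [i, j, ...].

(0) want 1×ALU +2rd +1wr — yes → AL0|MU1|ME1|BR1|rd4|wr1
(1) want 1×MUL +2rd +1wr — yes → AL0|MU0|ME1|BR1|rd2|wr0
(2) want 1×MUL +2rd +1wr — FU → AL0|MU0|ME1|BR1|rd2|wr0
(3) want 1×MEM +1rd +1wr — WR_PORT → AL0|MU0|ME1|BR1|rd2|wr0
(4) want 1×MUL +2rd +1wr — FU → AL0|MU0|ME1|BR1|rd2|wr0

issued = [0, 1]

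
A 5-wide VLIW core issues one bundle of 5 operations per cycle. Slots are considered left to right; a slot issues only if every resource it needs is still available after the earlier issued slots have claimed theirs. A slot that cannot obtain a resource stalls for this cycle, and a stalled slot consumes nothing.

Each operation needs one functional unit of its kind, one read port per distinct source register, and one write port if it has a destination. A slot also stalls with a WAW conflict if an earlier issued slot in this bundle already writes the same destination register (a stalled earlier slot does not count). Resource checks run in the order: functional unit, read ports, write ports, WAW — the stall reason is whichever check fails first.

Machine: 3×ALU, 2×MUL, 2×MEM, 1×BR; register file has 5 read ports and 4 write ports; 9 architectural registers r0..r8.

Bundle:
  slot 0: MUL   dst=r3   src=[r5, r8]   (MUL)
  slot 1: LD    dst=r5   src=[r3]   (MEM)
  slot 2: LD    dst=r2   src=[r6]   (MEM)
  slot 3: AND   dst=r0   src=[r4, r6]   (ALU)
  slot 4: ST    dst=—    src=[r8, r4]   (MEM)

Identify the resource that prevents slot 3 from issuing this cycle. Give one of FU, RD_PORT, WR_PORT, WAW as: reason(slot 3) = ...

reason(slot 3) = RD_PORT

slot 0 (MUL): ISSUE — free A3,Mu1,Ld2,B1 rp3 wp3
slot 1 (MEM): ISSUE — free A3,Mu1,Ld1,B1 rp2 wp2
slot 2 (MEM): ISSUE — free A3,Mu1,Ld0,B1 rp1 wp1
slot 3 (ALU): stall RD_PORT — free A3,Mu1,Ld0,B1 rp1 wp1
slot 4 (MEM): stall FU — free A3,Mu1,Ld0,B1 rp1 wp1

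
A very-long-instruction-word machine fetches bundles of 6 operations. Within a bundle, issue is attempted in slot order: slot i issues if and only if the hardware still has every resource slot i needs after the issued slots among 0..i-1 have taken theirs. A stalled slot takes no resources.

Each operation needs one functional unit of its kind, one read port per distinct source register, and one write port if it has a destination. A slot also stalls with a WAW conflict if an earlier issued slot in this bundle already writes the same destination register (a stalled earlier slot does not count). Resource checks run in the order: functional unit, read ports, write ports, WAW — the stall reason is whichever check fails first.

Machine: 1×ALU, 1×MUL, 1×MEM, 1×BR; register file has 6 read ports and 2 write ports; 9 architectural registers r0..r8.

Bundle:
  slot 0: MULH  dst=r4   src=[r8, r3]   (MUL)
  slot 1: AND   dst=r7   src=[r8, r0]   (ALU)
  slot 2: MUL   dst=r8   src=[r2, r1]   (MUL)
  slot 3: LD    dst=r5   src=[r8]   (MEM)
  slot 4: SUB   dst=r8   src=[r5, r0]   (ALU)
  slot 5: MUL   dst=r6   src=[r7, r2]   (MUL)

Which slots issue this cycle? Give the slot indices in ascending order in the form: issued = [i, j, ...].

issued = [0, 1]

  0. MUL→r4 ⇒ go  {1A/0Mu/1Ld/1B | 4r 1w}
  1. ALU→r7 ⇒ go  {0A/0Mu/1Ld/1B | 2r 0w}
  2. MUL→r8 ⇒ no(FU)  {0A/0Mu/1Ld/1B | 2r 0w}
  3. MEM→r5 ⇒ no(WR_PORT)  {0A/0Mu/1Ld/1B | 2r 0w}
  4. ALU→r8 ⇒ no(FU)  {0A/0Mu/1Ld/1B | 2r 0w}
  5. MUL→r6 ⇒ no(FU)  {0A/0Mu/1Ld/1B | 2r 0w}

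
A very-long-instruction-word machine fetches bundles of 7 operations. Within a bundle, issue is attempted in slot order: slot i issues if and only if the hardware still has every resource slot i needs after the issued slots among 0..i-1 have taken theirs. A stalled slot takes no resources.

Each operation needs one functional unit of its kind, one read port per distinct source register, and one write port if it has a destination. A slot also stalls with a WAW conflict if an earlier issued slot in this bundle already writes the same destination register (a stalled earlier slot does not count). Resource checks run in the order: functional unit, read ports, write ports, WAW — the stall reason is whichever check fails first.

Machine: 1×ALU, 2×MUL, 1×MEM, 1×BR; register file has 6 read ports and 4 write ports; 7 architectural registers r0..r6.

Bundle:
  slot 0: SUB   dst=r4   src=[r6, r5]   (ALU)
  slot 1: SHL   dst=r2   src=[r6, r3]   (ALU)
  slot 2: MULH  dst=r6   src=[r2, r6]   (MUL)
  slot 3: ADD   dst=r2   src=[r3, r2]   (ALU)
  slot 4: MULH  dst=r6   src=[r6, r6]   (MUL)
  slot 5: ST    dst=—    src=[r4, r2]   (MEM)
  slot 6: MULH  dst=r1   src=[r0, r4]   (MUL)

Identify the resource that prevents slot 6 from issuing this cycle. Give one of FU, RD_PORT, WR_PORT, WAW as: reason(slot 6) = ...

reason(slot 6) = RD_PORT

slot 0 (ALU): ISSUE — free A0,Mu2,Ld1,B1 rp4 wp3
slot 1 (ALU): stall FU — free A0,Mu2,Ld1,B1 rp4 wp3
slot 2 (MUL): ISSUE — free A0,Mu1,Ld1,B1 rp2 wp2
slot 3 (ALU): stall FU — free A0,Mu1,Ld1,B1 rp2 wp2
slot 4 (MUL): stall WAW — free A0,Mu1,Ld1,B1 rp2 wp2
slot 5 (MEM): ISSUE — free A0,Mu1,Ld0,B1 rp0 wp2
slot 6 (MUL): stall RD_PORT — free A0,Mu1,Ld0,B1 rp0 wp2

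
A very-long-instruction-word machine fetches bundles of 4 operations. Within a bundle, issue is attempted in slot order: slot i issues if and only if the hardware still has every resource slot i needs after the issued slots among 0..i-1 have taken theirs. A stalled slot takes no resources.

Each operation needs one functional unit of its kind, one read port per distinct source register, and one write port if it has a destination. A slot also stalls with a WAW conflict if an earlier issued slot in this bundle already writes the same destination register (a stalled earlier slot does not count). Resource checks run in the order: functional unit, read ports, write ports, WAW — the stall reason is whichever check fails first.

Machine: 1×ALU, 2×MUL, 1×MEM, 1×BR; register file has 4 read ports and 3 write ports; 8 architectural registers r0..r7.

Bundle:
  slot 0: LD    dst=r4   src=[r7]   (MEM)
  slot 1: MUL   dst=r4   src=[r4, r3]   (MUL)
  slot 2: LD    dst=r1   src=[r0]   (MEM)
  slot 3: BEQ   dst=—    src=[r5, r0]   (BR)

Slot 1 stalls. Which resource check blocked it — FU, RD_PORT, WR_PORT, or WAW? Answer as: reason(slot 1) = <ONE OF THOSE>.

reason(slot 1) = WAW

(0) want 1×MEM +1rd +1wr — yes → AL1|MU2|ME0|BR1|rd3|wr2
(1) want 1×MUL +2rd +1wr — WAW → AL1|MU2|ME0|BR1|rd3|wr2
(2) want 1×MEM +1rd +1wr — FU → AL1|MU2|ME0|BR1|rd3|wr2
(3) want 1×BR +2rd +0wr — yes → AL1|MU2|ME0|BR0|rd1|wr2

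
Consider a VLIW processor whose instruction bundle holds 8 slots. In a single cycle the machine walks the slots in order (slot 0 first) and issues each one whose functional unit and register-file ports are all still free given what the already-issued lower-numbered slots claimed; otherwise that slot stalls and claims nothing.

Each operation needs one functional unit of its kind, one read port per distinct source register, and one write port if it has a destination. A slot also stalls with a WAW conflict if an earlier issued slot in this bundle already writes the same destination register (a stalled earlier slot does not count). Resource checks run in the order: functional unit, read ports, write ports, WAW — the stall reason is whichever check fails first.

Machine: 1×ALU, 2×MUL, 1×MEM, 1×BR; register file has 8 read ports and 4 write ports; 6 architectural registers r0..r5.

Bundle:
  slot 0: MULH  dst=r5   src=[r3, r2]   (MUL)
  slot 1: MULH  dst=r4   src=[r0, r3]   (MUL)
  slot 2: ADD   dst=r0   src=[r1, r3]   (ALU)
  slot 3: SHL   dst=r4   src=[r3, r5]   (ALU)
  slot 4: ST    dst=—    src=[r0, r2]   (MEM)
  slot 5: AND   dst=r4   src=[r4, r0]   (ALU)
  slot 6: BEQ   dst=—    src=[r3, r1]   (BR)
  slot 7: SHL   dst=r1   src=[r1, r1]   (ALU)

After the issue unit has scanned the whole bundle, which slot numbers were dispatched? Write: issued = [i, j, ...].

issued = [0, 1, 2, 4]

#0 MUL src=r3,r2 dispatched  <A:1 Mu:1 Ld:1 B:1 rd:6 wr:3>
#1 MUL src=r0,r3 dispatched  <A:1 Mu:0 Ld:1 B:1 rd:4 wr:2>
#2 ALU src=r1,r3 dispatched  <A:0 Mu:0 Ld:1 B:1 rd:2 wr:1>
#3 ALU src=r3,r5 held:FU  <A:0 Mu:0 Ld:1 B:1 rd:2 wr:1>
#4 MEM src=r0,r2 dispatched  <A:0 Mu:0 Ld:0 B:1 rd:0 wr:1>
#5 ALU src=r4,r0 held:FU  <A:0 Mu:0 Ld:0 B:1 rd:0 wr:1>
#6 BR src=r3,r1 held:RD_PORT  <A:0 Mu:0 Ld:0 B:1 rd:0 wr:1>
#7 ALU src=r1,r1 held:FU  <A:0 Mu:0 Ld:0 B:1 rd:0 wr:1>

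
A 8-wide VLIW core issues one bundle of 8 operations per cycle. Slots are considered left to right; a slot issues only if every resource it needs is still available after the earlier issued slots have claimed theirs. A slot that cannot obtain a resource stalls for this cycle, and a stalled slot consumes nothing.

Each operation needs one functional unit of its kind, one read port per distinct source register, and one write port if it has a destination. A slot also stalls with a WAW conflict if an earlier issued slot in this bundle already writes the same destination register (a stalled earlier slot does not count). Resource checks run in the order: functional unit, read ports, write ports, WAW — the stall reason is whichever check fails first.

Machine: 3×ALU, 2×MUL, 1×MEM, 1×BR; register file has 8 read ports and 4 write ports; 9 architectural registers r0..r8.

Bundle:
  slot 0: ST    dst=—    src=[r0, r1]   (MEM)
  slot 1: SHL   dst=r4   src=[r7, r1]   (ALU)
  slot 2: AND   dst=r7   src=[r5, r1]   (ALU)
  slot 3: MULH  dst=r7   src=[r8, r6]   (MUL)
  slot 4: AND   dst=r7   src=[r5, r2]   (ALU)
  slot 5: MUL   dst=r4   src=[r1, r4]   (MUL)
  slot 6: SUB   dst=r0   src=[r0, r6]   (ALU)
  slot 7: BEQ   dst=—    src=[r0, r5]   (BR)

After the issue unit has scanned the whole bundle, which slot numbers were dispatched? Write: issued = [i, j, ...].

slot 0 (MEM): ISSUE — free A3,Mu2,Ld0,B1 rp6 wp4
slot 1 (ALU): ISSUE — free A2,Mu2,Ld0,B1 rp4 wp3
slot 2 (ALU): ISSUE — free A1,Mu2,Ld0,B1 rp2 wp2
slot 3 (MUL): stall WAW — free A1,Mu2,Ld0,B1 rp2 wp2
slot 4 (ALU): stall WAW — free A1,Mu2,Ld0,B1 rp2 wp2
slot 5 (MUL): stall WAW — free A1,Mu2,Ld0,B1 rp2 wp2
slot 6 (ALU): ISSUE — free A0,Mu2,Ld0,B1 rp0 wp1
slot 7 (BR): stall RD_PORT — free A0,Mu2,Ld0,B1 rp0 wp1

issued = [0, 1, 2, 6]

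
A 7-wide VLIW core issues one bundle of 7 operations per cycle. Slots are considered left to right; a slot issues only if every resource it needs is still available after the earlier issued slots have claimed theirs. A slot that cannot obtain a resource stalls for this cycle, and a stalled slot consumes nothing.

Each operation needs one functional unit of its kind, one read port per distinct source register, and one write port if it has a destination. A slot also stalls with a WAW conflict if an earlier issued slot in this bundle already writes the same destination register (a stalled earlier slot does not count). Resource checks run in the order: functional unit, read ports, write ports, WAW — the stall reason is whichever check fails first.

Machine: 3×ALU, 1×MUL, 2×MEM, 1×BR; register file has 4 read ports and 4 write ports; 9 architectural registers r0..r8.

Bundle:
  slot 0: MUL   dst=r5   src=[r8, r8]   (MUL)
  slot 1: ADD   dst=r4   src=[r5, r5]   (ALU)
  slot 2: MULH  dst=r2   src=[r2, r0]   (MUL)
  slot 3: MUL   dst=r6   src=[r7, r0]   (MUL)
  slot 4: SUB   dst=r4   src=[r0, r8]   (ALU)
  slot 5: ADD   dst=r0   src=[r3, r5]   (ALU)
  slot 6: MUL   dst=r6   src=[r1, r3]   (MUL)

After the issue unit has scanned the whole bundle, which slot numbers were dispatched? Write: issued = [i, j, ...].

issued = [0, 1, 5]

slot 0 (MUL): ISSUE — free A3,Mu0,Ld2,B1 rp3 wp3
slot 1 (ALU): ISSUE — free A2,Mu0,Ld2,B1 rp2 wp2
slot 2 (MUL): stall FU — free A2,Mu0,Ld2,B1 rp2 wp2
slot 3 (MUL): stall FU — free A2,Mu0,Ld2,B1 rp2 wp2
slot 4 (ALU): stall WAW — free A2,Mu0,Ld2,B1 rp2 wp2
slot 5 (ALU): ISSUE — free A1,Mu0,Ld2,B1 rp0 wp1
slot 6 (MUL): stall FU — free A1,Mu0,Ld2,B1 rp0 wp1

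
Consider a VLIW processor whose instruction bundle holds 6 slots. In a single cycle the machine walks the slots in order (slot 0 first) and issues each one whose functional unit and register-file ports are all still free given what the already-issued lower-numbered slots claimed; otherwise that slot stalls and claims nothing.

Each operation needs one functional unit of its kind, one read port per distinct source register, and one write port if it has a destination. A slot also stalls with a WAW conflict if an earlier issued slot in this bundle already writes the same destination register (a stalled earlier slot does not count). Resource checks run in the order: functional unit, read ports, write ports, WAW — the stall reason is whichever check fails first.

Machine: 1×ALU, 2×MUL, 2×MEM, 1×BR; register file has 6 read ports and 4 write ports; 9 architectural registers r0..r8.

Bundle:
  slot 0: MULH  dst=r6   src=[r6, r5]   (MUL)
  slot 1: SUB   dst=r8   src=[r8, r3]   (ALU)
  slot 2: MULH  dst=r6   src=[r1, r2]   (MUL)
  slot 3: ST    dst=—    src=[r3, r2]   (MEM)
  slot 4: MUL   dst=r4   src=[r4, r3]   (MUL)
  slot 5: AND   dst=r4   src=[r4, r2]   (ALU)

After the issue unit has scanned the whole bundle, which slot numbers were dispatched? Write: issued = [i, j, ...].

slot 0 (MUL): ISSUE — free A1,Mu1,Ld2,B1 rp4 wp3
slot 1 (ALU): ISSUE — free A0,Mu1,Ld2,B1 rp2 wp2
slot 2 (MUL): stall WAW — free A0,Mu1,Ld2,B1 rp2 wp2
slot 3 (MEM): ISSUE — free A0,Mu1,Ld1,B1 rp0 wp2
slot 4 (MUL): stall RD_PORT — free A0,Mu1,Ld1,B1 rp0 wp2
slot 5 (ALU): stall FU — free A0,Mu1,Ld1,B1 rp0 wp2

issued = [0, 1, 3]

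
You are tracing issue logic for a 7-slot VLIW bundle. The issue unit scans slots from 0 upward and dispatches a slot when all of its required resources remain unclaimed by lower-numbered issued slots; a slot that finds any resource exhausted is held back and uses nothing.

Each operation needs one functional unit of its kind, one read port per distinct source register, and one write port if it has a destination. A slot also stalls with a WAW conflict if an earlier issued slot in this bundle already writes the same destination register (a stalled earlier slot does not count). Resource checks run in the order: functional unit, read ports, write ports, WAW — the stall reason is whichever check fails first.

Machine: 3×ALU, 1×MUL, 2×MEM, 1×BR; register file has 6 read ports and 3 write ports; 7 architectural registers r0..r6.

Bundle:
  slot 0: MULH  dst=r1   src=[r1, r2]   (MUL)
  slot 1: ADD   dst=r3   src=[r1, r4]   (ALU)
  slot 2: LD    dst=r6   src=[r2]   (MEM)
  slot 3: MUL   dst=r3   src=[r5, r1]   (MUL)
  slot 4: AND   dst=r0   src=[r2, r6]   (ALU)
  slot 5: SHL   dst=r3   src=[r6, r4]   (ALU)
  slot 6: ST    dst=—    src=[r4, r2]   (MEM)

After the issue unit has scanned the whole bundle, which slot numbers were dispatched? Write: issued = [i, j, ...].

issued = [0, 1, 2]

(0) want 1×MUL +2rd +1wr — yes → AL3|MU0|ME2|BR1|rd4|wr2
(1) want 1×ALU +2rd +1wr — yes → AL2|MU0|ME2|BR1|rd2|wr1
(2) want 1×MEM +1rd +1wr — yes → AL2|MU0|ME1|BR1|rd1|wr0
(3) want 1×MUL +2rd +1wr — FU → AL2|MU0|ME1|BR1|rd1|wr0
(4) want 1×ALU +2rd +1wr — RD_PORT → AL2|MU0|ME1|BR1|rd1|wr0
(5) want 1×ALU +2rd +1wr — RD_PORT → AL2|MU0|ME1|BR1|rd1|wr0
(6) want 1×MEM +2rd +0wr — RD_PORT → AL2|MU0|ME1|BR1|rd1|wr0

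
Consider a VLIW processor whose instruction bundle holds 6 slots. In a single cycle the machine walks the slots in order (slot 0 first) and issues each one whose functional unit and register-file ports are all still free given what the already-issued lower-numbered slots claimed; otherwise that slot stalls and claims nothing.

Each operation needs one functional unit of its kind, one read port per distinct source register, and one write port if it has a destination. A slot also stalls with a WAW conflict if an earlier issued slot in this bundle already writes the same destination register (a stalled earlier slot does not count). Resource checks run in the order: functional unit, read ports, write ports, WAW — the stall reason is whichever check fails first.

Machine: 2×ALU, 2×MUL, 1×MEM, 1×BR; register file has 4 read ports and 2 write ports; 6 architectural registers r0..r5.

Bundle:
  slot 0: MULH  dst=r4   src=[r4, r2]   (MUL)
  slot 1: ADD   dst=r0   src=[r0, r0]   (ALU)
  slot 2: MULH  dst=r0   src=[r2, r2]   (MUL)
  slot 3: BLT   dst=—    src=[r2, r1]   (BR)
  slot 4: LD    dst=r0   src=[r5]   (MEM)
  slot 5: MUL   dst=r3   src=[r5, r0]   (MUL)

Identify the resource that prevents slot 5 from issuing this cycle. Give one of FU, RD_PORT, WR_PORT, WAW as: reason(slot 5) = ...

#0 MUL src=r4,r2 dispatched  <A:2 Mu:1 Ld:1 B:1 rd:2 wr:1>
#1 ALU src=r0,r0 dispatched  <A:1 Mu:1 Ld:1 B:1 rd:1 wr:0>
#2 MUL src=r2,r2 held:WR_PORT  <A:1 Mu:1 Ld:1 B:1 rd:1 wr:0>
#3 BR src=r2,r1 held:RD_PORT  <A:1 Mu:1 Ld:1 B:1 rd:1 wr:0>
#4 MEM src=r5 held:WR_PORT  <A:1 Mu:1 Ld:1 B:1 rd:1 wr:0>
#5 MUL src=r5,r0 held:RD_PORT  <A:1 Mu:1 Ld:1 B:1 rd:1 wr:0>

reason(slot 5) = RD_PORT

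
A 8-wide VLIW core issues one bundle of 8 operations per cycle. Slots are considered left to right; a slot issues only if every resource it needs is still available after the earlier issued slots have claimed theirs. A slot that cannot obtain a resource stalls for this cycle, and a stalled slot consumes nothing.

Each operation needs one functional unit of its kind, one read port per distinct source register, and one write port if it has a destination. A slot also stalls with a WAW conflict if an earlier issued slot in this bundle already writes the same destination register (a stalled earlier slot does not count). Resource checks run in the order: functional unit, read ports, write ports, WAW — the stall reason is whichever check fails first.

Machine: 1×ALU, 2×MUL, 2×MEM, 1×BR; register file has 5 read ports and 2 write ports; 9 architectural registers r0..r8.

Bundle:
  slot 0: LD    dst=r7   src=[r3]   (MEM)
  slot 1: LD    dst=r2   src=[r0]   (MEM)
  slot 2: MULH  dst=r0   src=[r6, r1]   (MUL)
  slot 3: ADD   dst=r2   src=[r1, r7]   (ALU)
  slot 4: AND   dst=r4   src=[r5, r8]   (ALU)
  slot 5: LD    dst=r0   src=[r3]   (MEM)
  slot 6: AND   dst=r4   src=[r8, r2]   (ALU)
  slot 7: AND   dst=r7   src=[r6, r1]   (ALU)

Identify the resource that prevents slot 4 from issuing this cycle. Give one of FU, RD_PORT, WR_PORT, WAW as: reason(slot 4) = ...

slot 0 (MEM): ISSUE — free A1,Mu2,Ld1,B1 rp4 wp1
slot 1 (MEM): ISSUE — free A1,Mu2,Ld0,B1 rp3 wp0
slot 2 (MUL): stall WR_PORT — free A1,Mu2,Ld0,B1 rp3 wp0
slot 3 (ALU): stall WR_PORT — free A1,Mu2,Ld0,B1 rp3 wp0
slot 4 (ALU): stall WR_PORT — free A1,Mu2,Ld0,B1 rp3 wp0
slot 5 (MEM): stall FU — free A1,Mu2,Ld0,B1 rp3 wp0
slot 6 (ALU): stall WR_PORT — free A1,Mu2,Ld0,B1 rp3 wp0
slot 7 (ALU): stall WR_PORT — free A1,Mu2,Ld0,B1 rp3 wp0

reason(slot 4) = WR_PORT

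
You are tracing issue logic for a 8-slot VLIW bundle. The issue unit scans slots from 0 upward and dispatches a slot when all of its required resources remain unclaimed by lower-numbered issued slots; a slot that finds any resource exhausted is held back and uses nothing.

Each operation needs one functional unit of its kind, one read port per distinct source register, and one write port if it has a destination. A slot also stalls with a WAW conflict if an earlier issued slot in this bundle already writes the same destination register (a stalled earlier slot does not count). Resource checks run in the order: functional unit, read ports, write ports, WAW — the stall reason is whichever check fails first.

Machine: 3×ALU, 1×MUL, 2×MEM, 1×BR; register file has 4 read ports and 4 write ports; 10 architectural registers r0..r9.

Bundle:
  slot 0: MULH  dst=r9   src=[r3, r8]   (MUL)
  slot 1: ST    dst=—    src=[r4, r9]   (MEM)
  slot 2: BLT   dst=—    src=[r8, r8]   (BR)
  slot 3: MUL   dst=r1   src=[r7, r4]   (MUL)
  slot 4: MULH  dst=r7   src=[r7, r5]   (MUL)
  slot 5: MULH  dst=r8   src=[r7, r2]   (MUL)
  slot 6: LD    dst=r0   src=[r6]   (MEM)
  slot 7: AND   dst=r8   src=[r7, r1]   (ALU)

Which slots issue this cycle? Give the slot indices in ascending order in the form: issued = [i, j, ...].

issued = [0, 1]

  0. MUL→r9 ⇒ go  {3A/0Mu/2Ld/1B | 2r 3w}
  1. MEM ⇒ go  {3A/0Mu/1Ld/1B | 0r 3w}
  2. BR ⇒ no(RD_PORT)  {3A/0Mu/1Ld/1B | 0r 3w}
  3. MUL→r1 ⇒ no(FU)  {3A/0Mu/1Ld/1B | 0r 3w}
  4. MUL→r7 ⇒ no(FU)  {3A/0Mu/1Ld/1B | 0r 3w}
  5. MUL→r8 ⇒ no(FU)  {3A/0Mu/1Ld/1B | 0r 3w}
  6. MEM→r0 ⇒ no(RD_PORT)  {3A/0Mu/1Ld/1B | 0r 3w}
  7. ALU→r8 ⇒ no(RD_PORT)  {3A/0Mu/1Ld/1B | 0r 3w}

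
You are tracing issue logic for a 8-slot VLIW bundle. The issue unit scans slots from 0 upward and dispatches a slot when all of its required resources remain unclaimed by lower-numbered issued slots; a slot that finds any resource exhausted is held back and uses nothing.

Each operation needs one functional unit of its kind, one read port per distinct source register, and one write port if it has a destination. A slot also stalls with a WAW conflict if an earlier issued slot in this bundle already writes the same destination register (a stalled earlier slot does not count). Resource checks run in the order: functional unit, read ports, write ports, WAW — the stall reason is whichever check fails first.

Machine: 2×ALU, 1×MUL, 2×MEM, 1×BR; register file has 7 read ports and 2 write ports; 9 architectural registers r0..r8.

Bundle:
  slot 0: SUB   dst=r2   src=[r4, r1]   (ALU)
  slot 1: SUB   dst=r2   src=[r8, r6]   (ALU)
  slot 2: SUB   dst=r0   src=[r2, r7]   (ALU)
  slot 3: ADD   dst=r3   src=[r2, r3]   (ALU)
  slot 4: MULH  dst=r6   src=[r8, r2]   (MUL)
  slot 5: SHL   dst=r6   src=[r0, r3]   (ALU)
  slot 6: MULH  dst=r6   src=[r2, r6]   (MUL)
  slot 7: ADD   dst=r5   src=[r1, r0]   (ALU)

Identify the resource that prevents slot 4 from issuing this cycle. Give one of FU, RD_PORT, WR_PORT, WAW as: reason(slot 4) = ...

[0] ALU needs rd=2 wr=1: ok; after: ALU=1 MUL=1 MEM=2 BR=1, R=5, W=1
[1] ALU needs rd=2 wr=1: WAW; after: ALU=1 MUL=1 MEM=2 BR=1, R=5, W=1
[2] ALU needs rd=2 wr=1: ok; after: ALU=0 MUL=1 MEM=2 BR=1, R=3, W=0
[3] ALU needs rd=2 wr=1: FU; after: ALU=0 MUL=1 MEM=2 BR=1, R=3, W=0
[4] MUL needs rd=2 wr=1: WR_PORT; after: ALU=0 MUL=1 MEM=2 BR=1, R=3, W=0
[5] ALU needs rd=2 wr=1: FU; after: ALU=0 MUL=1 MEM=2 BR=1, R=3, W=0
[6] MUL needs rd=2 wr=1: WR_PORT; after: ALU=0 MUL=1 MEM=2 BR=1, R=3, W=0
[7] ALU needs rd=2 wr=1: FU; after: ALU=0 MUL=1 MEM=2 BR=1, R=3, W=0

reason(slot 4) = WR_PORT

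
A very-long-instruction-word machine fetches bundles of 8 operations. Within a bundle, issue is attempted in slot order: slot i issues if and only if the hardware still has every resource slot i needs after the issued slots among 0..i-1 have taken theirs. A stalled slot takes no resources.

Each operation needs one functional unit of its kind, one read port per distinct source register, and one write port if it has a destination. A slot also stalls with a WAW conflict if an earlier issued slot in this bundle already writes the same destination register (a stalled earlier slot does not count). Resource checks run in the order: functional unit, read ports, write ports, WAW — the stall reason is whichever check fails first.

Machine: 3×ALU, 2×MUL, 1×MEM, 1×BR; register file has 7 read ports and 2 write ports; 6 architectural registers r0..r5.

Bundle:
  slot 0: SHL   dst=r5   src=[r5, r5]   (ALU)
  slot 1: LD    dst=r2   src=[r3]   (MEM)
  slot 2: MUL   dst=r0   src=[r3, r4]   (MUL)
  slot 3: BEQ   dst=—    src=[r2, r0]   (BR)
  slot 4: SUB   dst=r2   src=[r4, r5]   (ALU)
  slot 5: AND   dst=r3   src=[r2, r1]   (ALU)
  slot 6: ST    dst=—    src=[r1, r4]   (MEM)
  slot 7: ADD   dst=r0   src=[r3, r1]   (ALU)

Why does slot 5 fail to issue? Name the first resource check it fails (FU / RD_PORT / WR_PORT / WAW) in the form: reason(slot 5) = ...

reason(slot 5) = WR_PORT

slot 0 (ALU): ISSUE — free A2,Mu2,Ld1,B1 rp6 wp1
slot 1 (MEM): ISSUE — free A2,Mu2,Ld0,B1 rp5 wp0
slot 2 (MUL): stall WR_PORT — free A2,Mu2,Ld0,B1 rp5 wp0
slot 3 (BR): ISSUE — free A2,Mu2,Ld0,B0 rp3 wp0
slot 4 (ALU): stall WR_PORT — free A2,Mu2,Ld0,B0 rp3 wp0
slot 5 (ALU): stall WR_PORT — free A2,Mu2,Ld0,B0 rp3 wp0
slot 6 (MEM): stall FU — free A2,Mu2,Ld0,B0 rp3 wp0
slot 7 (ALU): stall WR_PORT — free A2,Mu2,Ld0,B0 rp3 wp0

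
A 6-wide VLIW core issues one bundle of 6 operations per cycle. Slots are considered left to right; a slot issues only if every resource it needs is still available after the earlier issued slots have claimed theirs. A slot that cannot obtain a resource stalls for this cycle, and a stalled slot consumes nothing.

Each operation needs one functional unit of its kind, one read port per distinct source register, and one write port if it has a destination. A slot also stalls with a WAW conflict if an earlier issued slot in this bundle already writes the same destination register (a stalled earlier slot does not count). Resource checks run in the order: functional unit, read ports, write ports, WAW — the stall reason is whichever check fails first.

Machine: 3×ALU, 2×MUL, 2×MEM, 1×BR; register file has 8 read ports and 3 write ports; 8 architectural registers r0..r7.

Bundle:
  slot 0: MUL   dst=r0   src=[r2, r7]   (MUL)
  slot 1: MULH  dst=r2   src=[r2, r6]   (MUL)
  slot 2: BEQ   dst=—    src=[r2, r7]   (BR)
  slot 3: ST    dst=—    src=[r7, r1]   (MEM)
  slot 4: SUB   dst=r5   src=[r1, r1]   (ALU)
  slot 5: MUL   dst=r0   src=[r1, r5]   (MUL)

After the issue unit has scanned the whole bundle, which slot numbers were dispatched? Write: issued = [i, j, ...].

issued = [0, 1, 2, 3]

[0] MUL needs rd=2 wr=1: ok; after: ALU=3 MUL=1 MEM=2 BR=1, R=6, W=2
[1] MUL needs rd=2 wr=1: ok; after: ALU=3 MUL=0 MEM=2 BR=1, R=4, W=1
[2] BR needs rd=2 wr=0: ok; after: ALU=3 MUL=0 MEM=2 BR=0, R=2, W=1
[3] MEM needs rd=2 wr=0: ok; after: ALU=3 MUL=0 MEM=1 BR=0, R=0, W=1
[4] ALU needs rd=1 wr=1: RD_PORT; after: ALU=3 MUL=0 MEM=1 BR=0, R=0, W=1
[5] MUL needs rd=2 wr=1: FU; after: ALU=3 MUL=0 MEM=1 BR=0, R=0, W=1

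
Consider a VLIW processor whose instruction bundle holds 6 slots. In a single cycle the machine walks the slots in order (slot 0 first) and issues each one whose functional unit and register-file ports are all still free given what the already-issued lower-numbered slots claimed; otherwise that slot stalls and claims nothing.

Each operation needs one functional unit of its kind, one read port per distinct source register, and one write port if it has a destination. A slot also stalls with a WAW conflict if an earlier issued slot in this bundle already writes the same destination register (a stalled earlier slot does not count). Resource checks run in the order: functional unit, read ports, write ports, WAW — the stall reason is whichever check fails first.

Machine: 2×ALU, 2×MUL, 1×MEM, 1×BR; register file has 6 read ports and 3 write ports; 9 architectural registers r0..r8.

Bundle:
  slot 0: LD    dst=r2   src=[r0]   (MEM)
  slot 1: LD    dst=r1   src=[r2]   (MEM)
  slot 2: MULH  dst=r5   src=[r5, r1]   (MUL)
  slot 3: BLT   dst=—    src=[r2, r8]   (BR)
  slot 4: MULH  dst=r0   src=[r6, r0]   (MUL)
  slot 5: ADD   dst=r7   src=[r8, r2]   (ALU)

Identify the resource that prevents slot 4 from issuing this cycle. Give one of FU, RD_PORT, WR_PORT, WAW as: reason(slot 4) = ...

#0 MEM src=r0 dispatched  <A:2 Mu:2 Ld:0 B:1 rd:5 wr:2>
#1 MEM src=r2 held:FU  <A:2 Mu:2 Ld:0 B:1 rd:5 wr:2>
#2 MUL src=r5,r1 dispatched  <A:2 Mu:1 Ld:0 B:1 rd:3 wr:1>
#3 BR src=r2,r8 dispatched  <A:2 Mu:1 Ld:0 B:0 rd:1 wr:1>
#4 MUL src=r6,r0 held:RD_PORT  <A:2 Mu:1 Ld:0 B:0 rd:1 wr:1>
#5 ALU src=r8,r2 held:RD_PORT  <A:2 Mu:1 Ld:0 B:0 rd:1 wr:1>

reason(slot 4) = RD_PORT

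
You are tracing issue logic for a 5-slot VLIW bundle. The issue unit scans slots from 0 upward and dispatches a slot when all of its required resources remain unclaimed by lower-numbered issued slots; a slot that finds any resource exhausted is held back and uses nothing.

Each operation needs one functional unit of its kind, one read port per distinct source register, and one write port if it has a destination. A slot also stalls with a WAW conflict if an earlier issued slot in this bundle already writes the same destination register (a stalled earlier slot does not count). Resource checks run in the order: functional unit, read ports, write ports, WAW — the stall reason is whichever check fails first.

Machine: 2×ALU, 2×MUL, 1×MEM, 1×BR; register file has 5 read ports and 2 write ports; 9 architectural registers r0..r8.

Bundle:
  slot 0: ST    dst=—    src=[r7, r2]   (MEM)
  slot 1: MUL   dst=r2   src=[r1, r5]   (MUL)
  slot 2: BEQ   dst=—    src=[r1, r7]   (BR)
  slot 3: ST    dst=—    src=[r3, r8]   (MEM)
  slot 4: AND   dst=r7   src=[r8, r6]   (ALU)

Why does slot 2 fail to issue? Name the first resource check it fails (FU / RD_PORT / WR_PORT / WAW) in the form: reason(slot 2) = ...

[0] MEM needs rd=2 wr=0: ok; after: ALU=2 MUL=2 MEM=0 BR=1, R=3, W=2
[1] MUL needs rd=2 wr=1: ok; after: ALU=2 MUL=1 MEM=0 BR=1, R=1, W=1
[2] BR needs rd=2 wr=0: RD_PORT; after: ALU=2 MUL=1 MEM=0 BR=1, R=1, W=1
[3] MEM needs rd=2 wr=0: FU; after: ALU=2 MUL=1 MEM=0 BR=1, R=1, W=1
[4] ALU needs rd=2 wr=1: RD_PORT; after: ALU=2 MUL=1 MEM=0 BR=1, R=1, W=1

reason(slot 2) = RD_PORT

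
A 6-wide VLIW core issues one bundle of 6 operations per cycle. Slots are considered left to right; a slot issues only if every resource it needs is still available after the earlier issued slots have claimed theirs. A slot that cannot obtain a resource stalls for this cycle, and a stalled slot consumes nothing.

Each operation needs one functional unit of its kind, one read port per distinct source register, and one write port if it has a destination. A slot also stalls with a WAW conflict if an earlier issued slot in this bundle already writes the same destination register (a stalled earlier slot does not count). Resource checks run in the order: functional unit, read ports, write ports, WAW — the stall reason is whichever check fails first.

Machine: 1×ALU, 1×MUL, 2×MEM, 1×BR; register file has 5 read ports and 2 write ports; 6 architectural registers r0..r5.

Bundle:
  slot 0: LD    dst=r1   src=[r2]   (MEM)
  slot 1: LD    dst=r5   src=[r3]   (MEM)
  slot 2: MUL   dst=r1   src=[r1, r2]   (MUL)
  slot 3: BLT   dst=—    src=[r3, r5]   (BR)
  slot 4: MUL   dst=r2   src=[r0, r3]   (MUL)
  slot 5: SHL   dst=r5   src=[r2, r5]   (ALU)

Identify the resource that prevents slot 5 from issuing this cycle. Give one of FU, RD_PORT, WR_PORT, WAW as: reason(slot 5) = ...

(0) want 1×MEM +1rd +1wr — yes → AL1|MU1|ME1|BR1|rd4|wr1
(1) want 1×MEM +1rd +1wr — yes → AL1|MU1|ME0|BR1|rd3|wr0
(2) want 1×MUL +2rd +1wr — WR_PORT → AL1|MU1|ME0|BR1|rd3|wr0
(3) want 1×BR +2rd +0wr — yes → AL1|MU1|ME0|BR0|rd1|wr0
(4) want 1×MUL +2rd +1wr — RD_PORT → AL1|MU1|ME0|BR0|rd1|wr0
(5) want 1×ALU +2rd +1wr — RD_PORT → AL1|MU1|ME0|BR0|rd1|wr0

reason(slot 5) = RD_PORT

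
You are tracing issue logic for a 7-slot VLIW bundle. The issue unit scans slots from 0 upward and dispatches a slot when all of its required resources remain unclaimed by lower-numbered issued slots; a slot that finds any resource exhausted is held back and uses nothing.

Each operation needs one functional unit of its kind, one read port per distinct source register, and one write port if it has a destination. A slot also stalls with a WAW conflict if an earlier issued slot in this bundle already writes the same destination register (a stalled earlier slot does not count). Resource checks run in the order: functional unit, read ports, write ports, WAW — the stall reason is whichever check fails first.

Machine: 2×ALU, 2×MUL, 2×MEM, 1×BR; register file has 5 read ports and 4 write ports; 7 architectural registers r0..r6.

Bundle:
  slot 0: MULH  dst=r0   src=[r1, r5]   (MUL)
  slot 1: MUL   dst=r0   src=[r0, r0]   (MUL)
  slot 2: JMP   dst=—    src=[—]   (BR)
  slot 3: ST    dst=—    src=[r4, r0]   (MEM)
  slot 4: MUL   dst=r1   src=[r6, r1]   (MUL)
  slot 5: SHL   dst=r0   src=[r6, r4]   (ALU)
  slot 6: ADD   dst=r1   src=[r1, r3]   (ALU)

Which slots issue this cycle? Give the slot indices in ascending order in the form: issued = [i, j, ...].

  0. MUL→r0 ⇒ go  {2A/1Mu/2Ld/1B | 3r 3w}
  1. MUL→r0 ⇒ no(WAW)  {2A/1Mu/2Ld/1B | 3r 3w}
  2. BR ⇒ go  {2A/1Mu/2Ld/0B | 3r 3w}
  3. MEM ⇒ go  {2A/1Mu/1Ld/0B | 1r 3w}
  4. MUL→r1 ⇒ no(RD_PORT)  {2A/1Mu/1Ld/0B | 1r 3w}
  5. ALU→r0 ⇒ no(RD_PORT)  {2A/1Mu/1Ld/0B | 1r 3w}
  6. ALU→r1 ⇒ no(RD_PORT)  {2A/1Mu/1Ld/0B | 1r 3w}

issued = [0, 2, 3]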